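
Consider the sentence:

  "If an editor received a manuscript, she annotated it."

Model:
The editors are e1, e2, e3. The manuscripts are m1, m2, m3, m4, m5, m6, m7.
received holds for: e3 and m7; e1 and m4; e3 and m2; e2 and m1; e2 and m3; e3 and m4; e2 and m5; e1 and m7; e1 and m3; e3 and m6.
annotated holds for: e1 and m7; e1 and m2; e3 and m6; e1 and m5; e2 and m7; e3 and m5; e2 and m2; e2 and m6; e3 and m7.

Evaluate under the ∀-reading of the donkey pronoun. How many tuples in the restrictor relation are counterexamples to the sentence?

"it" takes "a manuscript" as antecedent — a donkey pronoun bound across the clause boundary.
Strong reading: for every (e,m) with received(e,m), annotated(e,m).
Restrictor pairs: (e1,m3) ✗  (e1,m4) ✗  (e1,m7) ✓  (e2,m1) ✗  (e2,m3) ✗  (e2,m5) ✗  (e3,m2) ✗  (e3,m4) ✗  (e3,m6) ✓  (e3,m7) ✓
Counterexamples (restrictor pairs failing the scope): 7.

7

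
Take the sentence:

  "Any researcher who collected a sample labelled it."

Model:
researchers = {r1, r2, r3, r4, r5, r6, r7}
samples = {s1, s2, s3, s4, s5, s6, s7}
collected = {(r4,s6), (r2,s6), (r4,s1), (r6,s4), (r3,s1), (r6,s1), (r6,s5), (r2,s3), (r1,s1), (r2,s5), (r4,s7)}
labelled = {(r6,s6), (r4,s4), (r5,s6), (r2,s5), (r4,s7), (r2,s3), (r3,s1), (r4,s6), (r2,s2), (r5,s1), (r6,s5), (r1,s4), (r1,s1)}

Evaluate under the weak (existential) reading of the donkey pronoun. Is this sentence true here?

True

"it" takes "a sample" as antecedent — a donkey pronoun bound across the clause boundary.
Weak reading: every researcher r with some collected-sample has at least one collected-sample s such that labelled(r,s).
Per researcher: r1:✓  r2:✓  r3:✓  r4:✓  r6:✓
Every researcher in the restrictor has a witness.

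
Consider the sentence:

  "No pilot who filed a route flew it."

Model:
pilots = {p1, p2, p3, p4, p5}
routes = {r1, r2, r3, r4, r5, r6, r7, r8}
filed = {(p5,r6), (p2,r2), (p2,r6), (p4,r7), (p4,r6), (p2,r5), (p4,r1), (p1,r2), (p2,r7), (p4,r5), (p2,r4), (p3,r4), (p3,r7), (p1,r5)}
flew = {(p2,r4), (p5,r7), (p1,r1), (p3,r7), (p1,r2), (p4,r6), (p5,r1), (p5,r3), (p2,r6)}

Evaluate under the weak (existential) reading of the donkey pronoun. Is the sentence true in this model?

"it" takes "a route" as antecedent — a donkey pronoun bound across the clause boundary.
Truth condition: for no (p,r) with filed(p,r) does flew(p,r) hold.
Restrictor pairs — does the scope hold? (p1,r2):holds  (p1,r5):fails  (p2,r2):fails  (p2,r4):holds  (p2,r5):fails  (p2,r6):holds  (p2,r7):fails  (p3,r4):fails  (p3,r7):holds  (p4,r1):fails  (p4,r5):fails  (p4,r6):holds  (p4,r7):fails  (p5,r6):fails
Scope holds for 5 pair(s), so the sentence is false.

False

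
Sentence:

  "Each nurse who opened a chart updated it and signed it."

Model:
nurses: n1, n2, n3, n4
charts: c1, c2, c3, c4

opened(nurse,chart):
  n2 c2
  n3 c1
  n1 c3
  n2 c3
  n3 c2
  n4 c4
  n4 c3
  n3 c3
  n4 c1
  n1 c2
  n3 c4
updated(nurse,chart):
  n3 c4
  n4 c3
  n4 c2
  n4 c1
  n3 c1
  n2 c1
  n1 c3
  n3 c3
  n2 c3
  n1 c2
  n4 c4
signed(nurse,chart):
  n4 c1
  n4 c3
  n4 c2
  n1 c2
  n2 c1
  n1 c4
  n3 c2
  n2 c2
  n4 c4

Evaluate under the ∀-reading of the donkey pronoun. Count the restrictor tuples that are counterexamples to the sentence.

7

"it" takes "a chart" as antecedent — a donkey pronoun bound across the clause boundary.
Strong reading: for every (n,c) with opened(n,c), updated(n,c) ∧ signed(n,c).
Restrictor pairs: (n1,c2) ✓  (n1,c3) ✗  (n2,c2) ✗  (n2,c3) ✗  (n3,c1) ✗  (n3,c2) ✗  (n3,c3) ✗  (n3,c4) ✗  (n4,c1) ✓  (n4,c3) ✓  (n4,c4) ✓
Counterexamples (restrictor pairs failing the scope): 7.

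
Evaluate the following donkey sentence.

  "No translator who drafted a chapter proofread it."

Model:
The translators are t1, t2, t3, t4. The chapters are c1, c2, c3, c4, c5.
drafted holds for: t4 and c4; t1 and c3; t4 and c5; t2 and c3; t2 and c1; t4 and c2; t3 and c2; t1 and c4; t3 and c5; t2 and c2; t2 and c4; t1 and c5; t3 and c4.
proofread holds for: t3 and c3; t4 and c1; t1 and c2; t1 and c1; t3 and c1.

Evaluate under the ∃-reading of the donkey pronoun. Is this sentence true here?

"it" takes "a chapter" as antecedent — a donkey pronoun bound across the clause boundary.
Truth condition: for no (t,c) with drafted(t,c) does proofread(t,c) hold.
Restrictor pairs — does the scope hold? (t1,c3):fails  (t1,c4):fails  (t1,c5):fails  (t2,c1):fails  (t2,c2):fails  (t2,c3):fails  (t2,c4):fails  (t3,c2):fails  (t3,c4):fails  (t3,c5):fails  (t4,c2):fails  (t4,c4):fails  (t4,c5):fails
Scope holds for no restrictor pair, so the sentence is true.

True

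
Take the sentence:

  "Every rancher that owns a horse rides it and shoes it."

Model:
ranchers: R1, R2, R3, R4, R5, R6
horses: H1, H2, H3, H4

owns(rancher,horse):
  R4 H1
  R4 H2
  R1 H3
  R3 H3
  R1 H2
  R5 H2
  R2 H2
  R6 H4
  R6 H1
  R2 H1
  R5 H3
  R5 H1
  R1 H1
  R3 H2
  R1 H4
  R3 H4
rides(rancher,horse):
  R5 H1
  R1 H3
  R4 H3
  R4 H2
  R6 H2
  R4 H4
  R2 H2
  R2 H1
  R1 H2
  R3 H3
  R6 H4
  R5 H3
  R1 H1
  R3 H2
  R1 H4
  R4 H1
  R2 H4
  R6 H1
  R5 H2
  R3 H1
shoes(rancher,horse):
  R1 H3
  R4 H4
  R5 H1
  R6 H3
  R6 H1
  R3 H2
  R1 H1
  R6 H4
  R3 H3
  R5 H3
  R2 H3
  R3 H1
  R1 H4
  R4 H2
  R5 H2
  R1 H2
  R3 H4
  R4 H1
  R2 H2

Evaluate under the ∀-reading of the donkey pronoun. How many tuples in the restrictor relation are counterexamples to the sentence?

"it" takes "a horse" as antecedent — a donkey pronoun bound across the clause boundary.
Strong reading: for every (r,h) with owns(r,h), rides(r,h) ∧ shoes(r,h).
Restrictor pairs: (R1,H1) ✓  (R1,H2) ✓  (R1,H3) ✓  (R1,H4) ✓  (R2,H1) ✗  (R2,H2) ✓  (R3,H2) ✓  (R3,H3) ✓  (R3,H4) ✗  (R4,H1) ✓  (R4,H2) ✓  (R5,H1) ✓  (R5,H2) ✓  (R5,H3) ✓  (R6,H1) ✓  (R6,H4) ✓
Counterexamples (restrictor pairs failing the scope): 2.

2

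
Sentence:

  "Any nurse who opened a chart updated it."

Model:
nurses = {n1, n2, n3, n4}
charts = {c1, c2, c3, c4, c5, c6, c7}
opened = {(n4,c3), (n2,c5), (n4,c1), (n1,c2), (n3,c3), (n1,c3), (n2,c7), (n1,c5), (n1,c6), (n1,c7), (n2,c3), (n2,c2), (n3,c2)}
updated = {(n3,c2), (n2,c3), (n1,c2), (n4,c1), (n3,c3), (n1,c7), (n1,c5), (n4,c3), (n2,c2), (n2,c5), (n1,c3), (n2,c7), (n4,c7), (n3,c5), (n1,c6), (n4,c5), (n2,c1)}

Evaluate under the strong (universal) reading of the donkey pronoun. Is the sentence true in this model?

"it" takes "a chart" as antecedent — a donkey pronoun bound across the clause boundary.
Strong reading: for every (n,c) with opened(n,c), updated(n,c).
Restrictor pairs: (n1,c2) ✓  (n1,c3) ✓  (n1,c5) ✓  (n1,c6) ✓  (n1,c7) ✓  (n2,c2) ✓  (n2,c3) ✓  (n2,c5) ✓  (n2,c7) ✓  (n3,c2) ✓  (n3,c3) ✓  (n4,c1) ✓  (n4,c3) ✓
Every restrictor pair satisfies the scope.

True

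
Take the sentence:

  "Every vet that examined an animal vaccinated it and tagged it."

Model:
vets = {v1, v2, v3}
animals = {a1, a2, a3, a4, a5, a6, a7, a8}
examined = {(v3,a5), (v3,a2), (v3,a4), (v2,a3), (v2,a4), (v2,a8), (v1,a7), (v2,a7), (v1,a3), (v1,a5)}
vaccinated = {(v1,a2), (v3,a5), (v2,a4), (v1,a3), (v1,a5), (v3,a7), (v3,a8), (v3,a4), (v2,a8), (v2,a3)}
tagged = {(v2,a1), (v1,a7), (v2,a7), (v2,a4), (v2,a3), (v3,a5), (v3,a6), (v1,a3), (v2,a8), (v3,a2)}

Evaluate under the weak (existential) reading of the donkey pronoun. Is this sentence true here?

True

"it" takes "an animal" as antecedent — a donkey pronoun bound across the clause boundary.
Weak reading: every vet v with some examined-animal has at least one examined-animal a such that vaccinated(v,a) ∧ tagged(v,a).
Per vet: v1:✓  v2:✓  v3:✓
Every vet in the restrictor has a witness.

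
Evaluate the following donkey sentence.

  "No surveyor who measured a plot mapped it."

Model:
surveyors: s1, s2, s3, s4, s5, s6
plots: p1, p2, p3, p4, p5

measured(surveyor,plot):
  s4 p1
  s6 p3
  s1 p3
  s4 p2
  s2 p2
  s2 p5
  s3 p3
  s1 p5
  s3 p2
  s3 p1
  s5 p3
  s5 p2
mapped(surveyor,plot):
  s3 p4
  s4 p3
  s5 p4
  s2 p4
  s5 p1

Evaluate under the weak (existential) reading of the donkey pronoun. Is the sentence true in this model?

"it" takes "a plot" as antecedent — a donkey pronoun bound across the clause boundary.
Truth condition: for no (s,p) with measured(s,p) does mapped(s,p) hold.
Restrictor pairs — does the scope hold? (s1,p3):fails  (s1,p5):fails  (s2,p2):fails  (s2,p5):fails  (s3,p1):fails  (s3,p2):fails  (s3,p3):fails  (s4,p1):fails  (s4,p2):fails  (s5,p2):fails  (s5,p3):fails  (s6,p3):fails
Scope holds for no restrictor pair, so the sentence is true.

True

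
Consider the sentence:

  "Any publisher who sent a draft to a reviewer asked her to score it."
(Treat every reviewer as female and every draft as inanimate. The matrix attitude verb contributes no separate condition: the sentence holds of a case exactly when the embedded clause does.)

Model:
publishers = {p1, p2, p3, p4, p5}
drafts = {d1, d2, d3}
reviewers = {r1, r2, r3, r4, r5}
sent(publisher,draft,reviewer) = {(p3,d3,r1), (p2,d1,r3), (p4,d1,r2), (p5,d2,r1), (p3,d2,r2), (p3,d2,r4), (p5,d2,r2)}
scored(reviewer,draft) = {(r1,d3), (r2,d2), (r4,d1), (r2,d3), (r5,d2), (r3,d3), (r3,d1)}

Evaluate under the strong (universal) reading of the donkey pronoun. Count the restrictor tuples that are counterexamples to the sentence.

"her" takes "a reviewer" as antecedent and "it" takes "a draft"; both are donkey pronouns co-varying with the restrictor.
Strong reading: for every (p,d,r) with sent(p,d,r), scored(r,d).
Restrictor triples: (p2,d1,r3)→scored(r3,d1) ✓  (p3,d2,r2)→scored(r2,d2) ✓  (p3,d2,r4)→scored(r4,d2) ✗  (p3,d3,r1)→scored(r1,d3) ✓  (p4,d1,r2)→scored(r2,d1) ✗  (p5,d2,r1)→scored(r1,d2) ✗  (p5,d2,r2)→scored(r2,d2) ✓
Counterexamples (restrictor triples failing the scope): 3.

3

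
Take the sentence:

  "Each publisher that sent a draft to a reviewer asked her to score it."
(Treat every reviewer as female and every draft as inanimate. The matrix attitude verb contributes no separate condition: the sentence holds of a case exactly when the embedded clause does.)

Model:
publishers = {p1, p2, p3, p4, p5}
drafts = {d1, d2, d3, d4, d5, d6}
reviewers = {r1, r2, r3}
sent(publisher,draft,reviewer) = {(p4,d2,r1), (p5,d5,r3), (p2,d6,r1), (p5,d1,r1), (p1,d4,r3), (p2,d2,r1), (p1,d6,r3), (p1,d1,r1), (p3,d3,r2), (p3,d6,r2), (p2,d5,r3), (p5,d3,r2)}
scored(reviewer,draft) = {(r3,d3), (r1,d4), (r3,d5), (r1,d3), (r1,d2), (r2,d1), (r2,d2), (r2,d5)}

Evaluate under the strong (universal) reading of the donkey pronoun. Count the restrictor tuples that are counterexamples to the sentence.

"her" takes "a reviewer" as antecedent and "it" takes "a draft"; both are donkey pronouns co-varying with the restrictor.
Strong reading: for every (p,d,r) with sent(p,d,r), scored(r,d).
Restrictor triples: (p1,d1,r1)→scored(r1,d1) ✗  (p1,d4,r3)→scored(r3,d4) ✗  (p1,d6,r3)→scored(r3,d6) ✗  (p2,d2,r1)→scored(r1,d2) ✓  (p2,d5,r3)→scored(r3,d5) ✓  (p2,d6,r1)→scored(r1,d6) ✗  (p3,d3,r2)→scored(r2,d3) ✗  (p3,d6,r2)→scored(r2,d6) ✗  (p4,d2,r1)→scored(r1,d2) ✓  (p5,d1,r1)→scored(r1,d1) ✗  (p5,d3,r2)→scored(r2,d3) ✗  (p5,d5,r3)→scored(r3,d5) ✓
Counterexamples (restrictor triples failing the scope): 8.

8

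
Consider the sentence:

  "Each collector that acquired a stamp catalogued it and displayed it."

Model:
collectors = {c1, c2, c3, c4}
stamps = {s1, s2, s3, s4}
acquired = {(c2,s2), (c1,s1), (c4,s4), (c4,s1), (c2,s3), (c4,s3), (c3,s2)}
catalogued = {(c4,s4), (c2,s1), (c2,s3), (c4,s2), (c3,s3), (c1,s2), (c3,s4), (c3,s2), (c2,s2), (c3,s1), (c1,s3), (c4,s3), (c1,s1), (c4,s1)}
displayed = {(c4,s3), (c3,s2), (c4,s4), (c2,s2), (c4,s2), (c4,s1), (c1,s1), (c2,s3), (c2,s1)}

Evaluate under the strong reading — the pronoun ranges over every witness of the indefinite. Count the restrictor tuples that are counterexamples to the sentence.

0

"it" takes "a stamp" as antecedent — a donkey pronoun bound across the clause boundary.
Strong reading: for every (c,s) with acquired(c,s), catalogued(c,s) ∧ displayed(c,s).
Restrictor pairs: (c1,s1) ✓  (c2,s2) ✓  (c2,s3) ✓  (c3,s2) ✓  (c4,s1) ✓  (c4,s3) ✓  (c4,s4) ✓
Counterexamples (restrictor pairs failing the scope): 0.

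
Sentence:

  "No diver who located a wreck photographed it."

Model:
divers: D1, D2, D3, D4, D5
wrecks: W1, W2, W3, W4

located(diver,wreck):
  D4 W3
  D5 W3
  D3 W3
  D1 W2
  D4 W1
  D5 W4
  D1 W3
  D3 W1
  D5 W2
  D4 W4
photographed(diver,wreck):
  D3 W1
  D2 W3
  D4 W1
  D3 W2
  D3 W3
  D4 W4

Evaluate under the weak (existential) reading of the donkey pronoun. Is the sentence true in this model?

"it" takes "a wreck" as antecedent — a donkey pronoun bound across the clause boundary.
Truth condition: for no (d,w) with located(d,w) does photographed(d,w) hold.
Restrictor pairs — does the scope hold? (D1,W2):fails  (D1,W3):fails  (D3,W1):holds  (D3,W3):holds  (D4,W1):holds  (D4,W3):fails  (D4,W4):holds  (D5,W2):fails  (D5,W3):fails  (D5,W4):fails
Scope holds for 4 pair(s), so the sentence is false.

False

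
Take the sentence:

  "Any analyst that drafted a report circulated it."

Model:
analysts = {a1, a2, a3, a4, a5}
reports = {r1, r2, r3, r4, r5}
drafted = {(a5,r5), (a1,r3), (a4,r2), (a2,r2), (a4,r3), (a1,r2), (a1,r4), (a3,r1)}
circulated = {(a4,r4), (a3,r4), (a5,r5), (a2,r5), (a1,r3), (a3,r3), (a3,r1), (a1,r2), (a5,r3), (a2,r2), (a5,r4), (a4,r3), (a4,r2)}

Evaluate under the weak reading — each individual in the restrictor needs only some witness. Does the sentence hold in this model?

"it" takes "a report" as antecedent — a donkey pronoun bound across the clause boundary.
Weak reading: every analyst a with some drafted-report has at least one drafted-report r such that circulated(a,r).
Per analyst: a1:✓  a2:✓  a3:✓  a4:✓  a5:✓
Every analyst in the restrictor has a witness.

True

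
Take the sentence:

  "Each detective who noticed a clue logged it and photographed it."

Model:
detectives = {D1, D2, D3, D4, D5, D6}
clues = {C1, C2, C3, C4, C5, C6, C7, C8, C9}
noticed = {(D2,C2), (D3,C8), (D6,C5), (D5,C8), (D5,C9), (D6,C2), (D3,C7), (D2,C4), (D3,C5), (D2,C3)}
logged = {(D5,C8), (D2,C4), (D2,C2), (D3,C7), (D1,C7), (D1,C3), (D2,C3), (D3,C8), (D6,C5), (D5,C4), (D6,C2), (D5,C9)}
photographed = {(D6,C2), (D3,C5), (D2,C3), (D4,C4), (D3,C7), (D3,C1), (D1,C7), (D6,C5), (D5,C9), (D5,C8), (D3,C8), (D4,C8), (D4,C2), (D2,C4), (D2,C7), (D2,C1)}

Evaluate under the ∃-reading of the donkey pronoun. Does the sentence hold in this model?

"it" takes "a clue" as antecedent — a donkey pronoun bound across the clause boundary.
Weak reading: every detective d with some noticed-clue has at least one noticed-clue c such that logged(d,c) ∧ photographed(d,c).
Per detective: D2:✓  D3:✓  D5:✓  D6:✓
Every detective in the restrictor has a witness.

True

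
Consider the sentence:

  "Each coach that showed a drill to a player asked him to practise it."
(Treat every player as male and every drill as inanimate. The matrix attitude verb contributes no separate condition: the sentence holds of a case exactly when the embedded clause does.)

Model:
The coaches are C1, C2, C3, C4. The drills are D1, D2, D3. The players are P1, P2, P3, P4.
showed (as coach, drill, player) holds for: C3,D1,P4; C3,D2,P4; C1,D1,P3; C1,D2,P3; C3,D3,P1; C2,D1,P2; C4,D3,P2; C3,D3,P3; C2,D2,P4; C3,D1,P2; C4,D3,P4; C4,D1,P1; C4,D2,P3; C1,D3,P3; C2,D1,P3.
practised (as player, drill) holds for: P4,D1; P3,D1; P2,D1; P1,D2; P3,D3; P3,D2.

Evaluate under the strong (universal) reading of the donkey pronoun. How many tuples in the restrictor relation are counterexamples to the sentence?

6

"him" takes "a player" as antecedent and "it" takes "a drill"; both are donkey pronouns co-varying with the restrictor.
Strong reading: for every (c,d,p) with showed(c,d,p), practised(p,d).
Restrictor triples: (C1,D1,P3)→practised(P3,D1) ✓  (C1,D2,P3)→practised(P3,D2) ✓  (C1,D3,P3)→practised(P3,D3) ✓  (C2,D1,P2)→practised(P2,D1) ✓  (C2,D1,P3)→practised(P3,D1) ✓  (C2,D2,P4)→practised(P4,D2) ✗  (C3,D1,P2)→practised(P2,D1) ✓  (C3,D1,P4)→practised(P4,D1) ✓  (C3,D2,P4)→practised(P4,D2) ✗  (C3,D3,P1)→practised(P1,D3) ✗  (C3,D3,P3)→practised(P3,D3) ✓  (C4,D1,P1)→practised(P1,D1) ✗  (C4,D2,P3)→practised(P3,D2) ✓  (C4,D3,P2)→practised(P2,D3) ✗  (C4,D3,P4)→practised(P4,D3) ✗
Counterexamples (restrictor triples failing the scope): 6.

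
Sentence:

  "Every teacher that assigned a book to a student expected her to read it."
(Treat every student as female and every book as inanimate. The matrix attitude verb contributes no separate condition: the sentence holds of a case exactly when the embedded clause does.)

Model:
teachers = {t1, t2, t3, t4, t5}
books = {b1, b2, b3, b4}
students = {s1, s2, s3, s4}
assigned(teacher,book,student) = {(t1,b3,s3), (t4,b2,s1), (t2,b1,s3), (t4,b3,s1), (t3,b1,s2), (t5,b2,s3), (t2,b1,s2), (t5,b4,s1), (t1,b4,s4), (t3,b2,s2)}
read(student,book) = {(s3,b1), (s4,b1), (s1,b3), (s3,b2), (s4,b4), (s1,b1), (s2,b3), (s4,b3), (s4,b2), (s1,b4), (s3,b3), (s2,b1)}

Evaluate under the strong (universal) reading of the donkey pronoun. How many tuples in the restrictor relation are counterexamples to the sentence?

"her" takes "a student" as antecedent and "it" takes "a book"; both are donkey pronouns co-varying with the restrictor.
Strong reading: for every (t,b,s) with assigned(t,b,s), read(s,b).
Restrictor triples: (t1,b3,s3)→read(s3,b3) ✓  (t1,b4,s4)→read(s4,b4) ✓  (t2,b1,s2)→read(s2,b1) ✓  (t2,b1,s3)→read(s3,b1) ✓  (t3,b1,s2)→read(s2,b1) ✓  (t3,b2,s2)→read(s2,b2) ✗  (t4,b2,s1)→read(s1,b2) ✗  (t4,b3,s1)→read(s1,b3) ✓  (t5,b2,s3)→read(s3,b2) ✓  (t5,b4,s1)→read(s1,b4) ✓
Counterexamples (restrictor triples failing the scope): 2.

2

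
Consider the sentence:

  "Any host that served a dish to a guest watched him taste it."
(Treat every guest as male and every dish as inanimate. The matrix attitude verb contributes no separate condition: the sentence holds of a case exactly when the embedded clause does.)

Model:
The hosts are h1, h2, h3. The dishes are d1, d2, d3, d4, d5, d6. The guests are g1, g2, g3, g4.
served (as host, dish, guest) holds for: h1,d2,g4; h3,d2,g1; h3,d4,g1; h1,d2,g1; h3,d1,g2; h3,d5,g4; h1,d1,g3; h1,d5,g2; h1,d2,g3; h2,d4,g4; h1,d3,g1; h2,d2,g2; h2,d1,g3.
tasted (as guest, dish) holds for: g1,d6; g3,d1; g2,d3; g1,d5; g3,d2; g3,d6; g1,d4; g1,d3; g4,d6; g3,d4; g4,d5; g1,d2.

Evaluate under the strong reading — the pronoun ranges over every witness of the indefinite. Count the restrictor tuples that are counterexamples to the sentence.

5

"him" takes "a guest" as antecedent and "it" takes "a dish"; both are donkey pronouns co-varying with the restrictor.
Strong reading: for every (h,d,g) with served(h,d,g), tasted(g,d).
Restrictor triples: (h1,d1,g3)→tasted(g3,d1) ✓  (h1,d2,g1)→tasted(g1,d2) ✓  (h1,d2,g3)→tasted(g3,d2) ✓  (h1,d2,g4)→tasted(g4,d2) ✗  (h1,d3,g1)→tasted(g1,d3) ✓  (h1,d5,g2)→tasted(g2,d5) ✗  (h2,d1,g3)→tasted(g3,d1) ✓  (h2,d2,g2)→tasted(g2,d2) ✗  (h2,d4,g4)→tasted(g4,d4) ✗  (h3,d1,g2)→tasted(g2,d1) ✗  (h3,d2,g1)→tasted(g1,d2) ✓  (h3,d4,g1)→tasted(g1,d4) ✓  (h3,d5,g4)→tasted(g4,d5) ✓
Counterexamples (restrictor triples failing the scope): 5.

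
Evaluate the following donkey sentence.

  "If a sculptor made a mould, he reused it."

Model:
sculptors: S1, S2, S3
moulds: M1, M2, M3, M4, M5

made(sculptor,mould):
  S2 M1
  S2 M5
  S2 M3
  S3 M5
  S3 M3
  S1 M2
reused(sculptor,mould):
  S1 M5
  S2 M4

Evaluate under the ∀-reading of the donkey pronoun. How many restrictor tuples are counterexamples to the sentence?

6

"it" takes "a mould" as antecedent — a donkey pronoun bound across the clause boundary.
Strong reading: for every (s,m) with made(s,m), reused(s,m).
Restrictor pairs: (S1,M2) ✗  (S2,M1) ✗  (S2,M3) ✗  (S2,M5) ✗  (S3,M3) ✗  (S3,M5) ✗
Counterexamples (restrictor pairs failing the scope): 6.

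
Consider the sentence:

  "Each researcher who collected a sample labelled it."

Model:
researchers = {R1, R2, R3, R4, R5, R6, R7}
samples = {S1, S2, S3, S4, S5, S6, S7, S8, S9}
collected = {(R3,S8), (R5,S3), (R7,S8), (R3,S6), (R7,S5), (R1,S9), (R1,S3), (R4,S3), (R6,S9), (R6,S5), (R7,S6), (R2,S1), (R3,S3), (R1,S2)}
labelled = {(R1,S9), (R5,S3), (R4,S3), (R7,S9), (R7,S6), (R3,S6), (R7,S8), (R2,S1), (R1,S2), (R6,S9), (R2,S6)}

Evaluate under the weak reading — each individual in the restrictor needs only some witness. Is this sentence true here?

"it" takes "a sample" as antecedent — a donkey pronoun bound across the clause boundary.
Weak reading: every researcher r with some collected-sample has at least one collected-sample s such that labelled(r,s).
Per researcher: R1:✓  R2:✓  R3:✓  R4:✓  R5:✓  R6:✓  R7:✓
Every researcher in the restrictor has a witness.

True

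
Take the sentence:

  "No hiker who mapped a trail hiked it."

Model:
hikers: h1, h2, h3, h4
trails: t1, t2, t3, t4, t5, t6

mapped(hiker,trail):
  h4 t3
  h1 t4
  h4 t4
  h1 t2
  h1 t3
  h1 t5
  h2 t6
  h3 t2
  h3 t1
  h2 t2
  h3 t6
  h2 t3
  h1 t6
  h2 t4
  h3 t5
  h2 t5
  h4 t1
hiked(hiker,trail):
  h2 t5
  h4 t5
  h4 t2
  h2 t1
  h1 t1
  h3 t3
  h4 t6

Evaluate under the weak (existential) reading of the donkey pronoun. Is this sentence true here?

False

"it" takes "a trail" as antecedent — a donkey pronoun bound across the clause boundary.
Truth condition: for no (h,t) with mapped(h,t) does hiked(h,t) hold.
Restrictor pairs — does the scope hold? (h1,t2):fails  (h1,t3):fails  (h1,t4):fails  (h1,t5):fails  (h1,t6):fails  (h2,t2):fails  (h2,t3):fails  (h2,t4):fails  (h2,t5):holds  (h2,t6):fails  (h3,t1):fails  (h3,t2):fails  (h3,t5):fails  (h3,t6):fails  (h4,t1):fails  (h4,t3):fails  (h4,t4):fails
Scope holds for 1 pair(s), so the sentence is false.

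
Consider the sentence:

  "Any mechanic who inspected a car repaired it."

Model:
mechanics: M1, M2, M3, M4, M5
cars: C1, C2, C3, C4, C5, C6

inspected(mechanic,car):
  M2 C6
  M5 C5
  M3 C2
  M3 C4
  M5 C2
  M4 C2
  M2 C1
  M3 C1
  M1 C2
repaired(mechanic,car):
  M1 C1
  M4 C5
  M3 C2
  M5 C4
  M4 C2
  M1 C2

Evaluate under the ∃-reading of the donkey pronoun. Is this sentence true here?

"it" takes "a car" as antecedent — a donkey pronoun bound across the clause boundary.
Weak reading: every mechanic m with some inspected-car has at least one inspected-car c such that repaired(m,c).
Per mechanic: M1:✓  M2:✗  M3:✓  M4:✓  M5:✗
M2 has no witness among its inspected-cars.

False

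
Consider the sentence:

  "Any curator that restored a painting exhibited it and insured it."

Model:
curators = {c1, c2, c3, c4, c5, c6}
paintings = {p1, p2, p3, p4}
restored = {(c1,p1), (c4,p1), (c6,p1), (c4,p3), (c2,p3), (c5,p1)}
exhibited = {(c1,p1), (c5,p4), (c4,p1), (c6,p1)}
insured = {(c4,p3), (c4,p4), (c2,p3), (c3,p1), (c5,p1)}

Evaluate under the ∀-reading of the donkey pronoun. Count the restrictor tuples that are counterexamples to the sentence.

6

"it" takes "a painting" as antecedent — a donkey pronoun bound across the clause boundary.
Strong reading: for every (c,p) with restored(c,p), exhibited(c,p) ∧ insured(c,p).
Restrictor pairs: (c1,p1) ✗  (c2,p3) ✗  (c4,p1) ✗  (c4,p3) ✗  (c5,p1) ✗  (c6,p1) ✗
Counterexamples (restrictor pairs failing the scope): 6.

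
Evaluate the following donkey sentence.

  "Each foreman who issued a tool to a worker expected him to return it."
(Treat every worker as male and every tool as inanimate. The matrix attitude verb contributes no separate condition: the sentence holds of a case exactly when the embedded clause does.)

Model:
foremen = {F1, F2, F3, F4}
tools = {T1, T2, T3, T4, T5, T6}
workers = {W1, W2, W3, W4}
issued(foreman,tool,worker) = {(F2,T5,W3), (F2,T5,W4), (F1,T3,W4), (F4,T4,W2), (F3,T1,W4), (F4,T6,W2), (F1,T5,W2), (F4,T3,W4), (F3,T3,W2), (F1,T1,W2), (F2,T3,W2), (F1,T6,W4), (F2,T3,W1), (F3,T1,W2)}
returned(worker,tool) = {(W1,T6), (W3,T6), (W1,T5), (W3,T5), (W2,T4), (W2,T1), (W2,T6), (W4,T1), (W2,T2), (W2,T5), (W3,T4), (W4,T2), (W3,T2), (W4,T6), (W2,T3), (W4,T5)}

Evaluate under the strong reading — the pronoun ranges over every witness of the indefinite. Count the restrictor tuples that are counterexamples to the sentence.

"him" takes "a worker" as antecedent and "it" takes "a tool"; both are donkey pronouns co-varying with the restrictor.
Strong reading: for every (f,t,w) with issued(f,t,w), returned(w,t).
Restrictor triples: (F1,T1,W2)→returned(W2,T1) ✓  (F1,T3,W4)→returned(W4,T3) ✗  (F1,T5,W2)→returned(W2,T5) ✓  (F1,T6,W4)→returned(W4,T6) ✓  (F2,T3,W1)→returned(W1,T3) ✗  (F2,T3,W2)→returned(W2,T3) ✓  (F2,T5,W3)→returned(W3,T5) ✓  (F2,T5,W4)→returned(W4,T5) ✓  (F3,T1,W2)→returned(W2,T1) ✓  (F3,T1,W4)→returned(W4,T1) ✓  (F3,T3,W2)→returned(W2,T3) ✓  (F4,T3,W4)→returned(W4,T3) ✗  (F4,T4,W2)→returned(W2,T4) ✓  (F4,T6,W2)→returned(W2,T6) ✓
Counterexamples (restrictor triples failing the scope): 3.

3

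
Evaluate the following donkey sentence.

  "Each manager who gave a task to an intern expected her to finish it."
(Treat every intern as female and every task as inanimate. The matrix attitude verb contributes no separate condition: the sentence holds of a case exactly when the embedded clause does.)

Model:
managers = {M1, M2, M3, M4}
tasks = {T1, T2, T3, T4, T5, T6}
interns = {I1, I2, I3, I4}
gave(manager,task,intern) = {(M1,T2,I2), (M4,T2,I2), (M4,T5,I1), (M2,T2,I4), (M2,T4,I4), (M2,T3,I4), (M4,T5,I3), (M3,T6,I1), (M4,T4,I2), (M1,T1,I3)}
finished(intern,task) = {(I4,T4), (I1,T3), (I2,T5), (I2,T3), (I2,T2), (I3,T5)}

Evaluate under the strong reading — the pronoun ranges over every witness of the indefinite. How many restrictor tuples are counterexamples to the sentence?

6

"her" takes "an intern" as antecedent and "it" takes "a task"; both are donkey pronouns co-varying with the restrictor.
Strong reading: for every (m,t,i) with gave(m,t,i), finished(i,t).
Restrictor triples: (M1,T1,I3)→finished(I3,T1) ✗  (M1,T2,I2)→finished(I2,T2) ✓  (M2,T2,I4)→finished(I4,T2) ✗  (M2,T3,I4)→finished(I4,T3) ✗  (M2,T4,I4)→finished(I4,T4) ✓  (M3,T6,I1)→finished(I1,T6) ✗  (M4,T2,I2)→finished(I2,T2) ✓  (M4,T4,I2)→finished(I2,T4) ✗  (M4,T5,I1)→finished(I1,T5) ✗  (M4,T5,I3)→finished(I3,T5) ✓
Counterexamples (restrictor triples failing the scope): 6.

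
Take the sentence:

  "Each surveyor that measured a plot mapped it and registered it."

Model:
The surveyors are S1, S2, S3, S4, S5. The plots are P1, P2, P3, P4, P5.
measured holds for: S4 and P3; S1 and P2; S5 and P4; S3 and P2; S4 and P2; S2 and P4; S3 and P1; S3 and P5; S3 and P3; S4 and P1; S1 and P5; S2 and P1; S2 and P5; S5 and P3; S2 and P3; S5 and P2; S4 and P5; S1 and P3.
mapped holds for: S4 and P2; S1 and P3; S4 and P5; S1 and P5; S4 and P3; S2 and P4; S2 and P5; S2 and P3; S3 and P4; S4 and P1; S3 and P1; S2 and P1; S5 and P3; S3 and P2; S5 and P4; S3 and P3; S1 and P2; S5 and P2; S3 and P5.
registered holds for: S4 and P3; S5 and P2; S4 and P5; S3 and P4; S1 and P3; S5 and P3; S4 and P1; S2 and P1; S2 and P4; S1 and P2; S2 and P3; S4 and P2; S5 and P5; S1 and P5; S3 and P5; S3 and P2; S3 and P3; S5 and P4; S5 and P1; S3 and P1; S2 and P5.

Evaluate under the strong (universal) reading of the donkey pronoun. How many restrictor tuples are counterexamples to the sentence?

"it" takes "a plot" as antecedent — a donkey pronoun bound across the clause boundary.
Strong reading: for every (s,p) with measured(s,p), mapped(s,p) ∧ registered(s,p).
Restrictor pairs: (S1,P2) ✓  (S1,P3) ✓  (S1,P5) ✓  (S2,P1) ✓  (S2,P3) ✓  (S2,P4) ✓  (S2,P5) ✓  (S3,P1) ✓  (S3,P2) ✓  (S3,P3) ✓  (S3,P5) ✓  (S4,P1) ✓  (S4,P2) ✓  (S4,P3) ✓  (S4,P5) ✓  (S5,P2) ✓  (S5,P3) ✓  (S5,P4) ✓
Counterexamples (restrictor pairs failing the scope): 0.

0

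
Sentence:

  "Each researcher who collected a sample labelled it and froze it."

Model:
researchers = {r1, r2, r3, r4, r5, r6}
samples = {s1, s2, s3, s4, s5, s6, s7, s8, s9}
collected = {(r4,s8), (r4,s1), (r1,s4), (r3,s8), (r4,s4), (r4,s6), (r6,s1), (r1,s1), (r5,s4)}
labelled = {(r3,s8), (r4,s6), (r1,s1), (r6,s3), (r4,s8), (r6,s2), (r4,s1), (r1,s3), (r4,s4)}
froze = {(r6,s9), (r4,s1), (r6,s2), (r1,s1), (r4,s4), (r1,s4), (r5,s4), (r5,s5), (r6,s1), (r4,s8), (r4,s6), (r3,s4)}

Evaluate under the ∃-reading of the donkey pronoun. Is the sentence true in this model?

"it" takes "a sample" as antecedent — a donkey pronoun bound across the clause boundary.
Weak reading: every researcher r with some collected-sample has at least one collected-sample s such that labelled(r,s) ∧ froze(r,s).
Per researcher: r1:✓  r3:✗  r4:✓  r5:✗  r6:✗
r3 has no witness among its collected-samples.

False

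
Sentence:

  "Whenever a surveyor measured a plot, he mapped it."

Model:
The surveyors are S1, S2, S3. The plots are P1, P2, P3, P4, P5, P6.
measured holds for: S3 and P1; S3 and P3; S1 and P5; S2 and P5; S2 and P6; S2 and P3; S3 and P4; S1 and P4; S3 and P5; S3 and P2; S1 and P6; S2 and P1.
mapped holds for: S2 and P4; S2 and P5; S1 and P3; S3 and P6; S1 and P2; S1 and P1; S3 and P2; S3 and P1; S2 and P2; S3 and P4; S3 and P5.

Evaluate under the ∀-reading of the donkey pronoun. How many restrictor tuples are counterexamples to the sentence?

7

"it" takes "a plot" as antecedent — a donkey pronoun bound across the clause boundary.
Strong reading: for every (s,p) with measured(s,p), mapped(s,p).
Restrictor pairs: (S1,P4) ✗  (S1,P5) ✗  (S1,P6) ✗  (S2,P1) ✗  (S2,P3) ✗  (S2,P5) ✓  (S2,P6) ✗  (S3,P1) ✓  (S3,P2) ✓  (S3,P3) ✗  (S3,P4) ✓  (S3,P5) ✓
Counterexamples (restrictor pairs failing the scope): 7.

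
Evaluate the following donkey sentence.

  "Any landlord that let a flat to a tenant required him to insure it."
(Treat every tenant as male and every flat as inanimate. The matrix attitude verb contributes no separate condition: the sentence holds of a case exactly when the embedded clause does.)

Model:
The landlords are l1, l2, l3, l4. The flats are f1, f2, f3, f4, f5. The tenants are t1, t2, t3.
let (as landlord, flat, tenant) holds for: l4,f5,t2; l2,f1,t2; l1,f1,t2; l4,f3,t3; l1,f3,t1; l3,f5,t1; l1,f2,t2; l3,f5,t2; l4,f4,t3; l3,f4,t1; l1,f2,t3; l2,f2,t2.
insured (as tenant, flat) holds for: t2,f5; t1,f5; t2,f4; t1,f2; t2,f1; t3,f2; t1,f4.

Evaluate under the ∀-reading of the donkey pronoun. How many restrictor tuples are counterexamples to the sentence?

5

"him" takes "a tenant" as antecedent and "it" takes "a flat"; both are donkey pronouns co-varying with the restrictor.
Strong reading: for every (l,f,t) with let(l,f,t), insured(t,f).
Restrictor triples: (l1,f1,t2)→insured(t2,f1) ✓  (l1,f2,t2)→insured(t2,f2) ✗  (l1,f2,t3)→insured(t3,f2) ✓  (l1,f3,t1)→insured(t1,f3) ✗  (l2,f1,t2)→insured(t2,f1) ✓  (l2,f2,t2)→insured(t2,f2) ✗  (l3,f4,t1)→insured(t1,f4) ✓  (l3,f5,t1)→insured(t1,f5) ✓  (l3,f5,t2)→insured(t2,f5) ✓  (l4,f3,t3)→insured(t3,f3) ✗  (l4,f4,t3)→insured(t3,f4) ✗  (l4,f5,t2)→insured(t2,f5) ✓
Counterexamples (restrictor triples failing the scope): 5.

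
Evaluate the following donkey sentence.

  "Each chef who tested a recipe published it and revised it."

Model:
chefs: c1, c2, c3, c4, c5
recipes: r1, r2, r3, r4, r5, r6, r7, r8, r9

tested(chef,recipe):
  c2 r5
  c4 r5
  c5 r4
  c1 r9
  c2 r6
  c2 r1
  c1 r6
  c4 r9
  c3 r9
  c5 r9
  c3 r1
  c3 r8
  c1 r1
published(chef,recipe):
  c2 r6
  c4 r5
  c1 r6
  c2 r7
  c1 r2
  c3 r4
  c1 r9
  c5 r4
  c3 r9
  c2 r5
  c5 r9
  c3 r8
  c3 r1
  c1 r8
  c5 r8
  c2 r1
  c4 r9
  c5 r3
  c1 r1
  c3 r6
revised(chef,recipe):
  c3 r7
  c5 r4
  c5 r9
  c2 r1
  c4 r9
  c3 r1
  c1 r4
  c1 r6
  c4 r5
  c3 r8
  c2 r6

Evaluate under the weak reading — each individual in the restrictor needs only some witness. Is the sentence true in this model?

"it" takes "a recipe" as antecedent — a donkey pronoun bound across the clause boundary.
Weak reading: every chef c with some tested-recipe has at least one tested-recipe r such that published(c,r) ∧ revised(c,r).
Per chef: c1:✓  c2:✓  c3:✓  c4:✓  c5:✓
Every chef in the restrictor has a witness.

True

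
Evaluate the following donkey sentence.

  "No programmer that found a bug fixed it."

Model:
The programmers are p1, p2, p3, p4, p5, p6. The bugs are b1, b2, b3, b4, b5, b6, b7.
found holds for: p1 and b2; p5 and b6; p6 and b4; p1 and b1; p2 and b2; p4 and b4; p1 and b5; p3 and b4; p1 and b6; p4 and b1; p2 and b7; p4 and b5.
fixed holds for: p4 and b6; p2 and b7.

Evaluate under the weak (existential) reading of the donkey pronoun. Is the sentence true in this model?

False

"it" takes "a bug" as antecedent — a donkey pronoun bound across the clause boundary.
Truth condition: for no (p,b) with found(p,b) does fixed(p,b) hold.
Restrictor pairs — does the scope hold? (p1,b1):fails  (p1,b2):fails  (p1,b5):fails  (p1,b6):fails  (p2,b2):fails  (p2,b7):holds  (p3,b4):fails  (p4,b1):fails  (p4,b4):fails  (p4,b5):fails  (p5,b6):fails  (p6,b4):fails
Scope holds for 1 pair(s), so the sentence is false.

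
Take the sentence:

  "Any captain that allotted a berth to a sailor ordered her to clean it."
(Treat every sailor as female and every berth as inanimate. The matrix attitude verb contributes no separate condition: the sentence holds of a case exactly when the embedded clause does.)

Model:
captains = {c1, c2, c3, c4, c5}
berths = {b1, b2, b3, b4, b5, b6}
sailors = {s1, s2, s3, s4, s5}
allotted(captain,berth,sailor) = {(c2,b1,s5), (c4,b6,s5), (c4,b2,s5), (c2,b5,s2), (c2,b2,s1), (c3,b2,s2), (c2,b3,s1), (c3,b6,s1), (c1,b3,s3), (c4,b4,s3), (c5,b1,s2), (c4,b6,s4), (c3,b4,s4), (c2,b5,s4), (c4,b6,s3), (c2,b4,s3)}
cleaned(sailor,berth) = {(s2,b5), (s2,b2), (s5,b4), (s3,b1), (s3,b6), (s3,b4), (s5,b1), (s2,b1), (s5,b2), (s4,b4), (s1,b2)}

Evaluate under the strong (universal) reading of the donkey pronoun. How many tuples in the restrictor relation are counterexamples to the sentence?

"her" takes "a sailor" as antecedent and "it" takes "a berth"; both are donkey pronouns co-varying with the restrictor.
Strong reading: for every (c,b,s) with allotted(c,b,s), cleaned(s,b).
Restrictor triples: (c1,b3,s3)→cleaned(s3,b3) ✗  (c2,b1,s5)→cleaned(s5,b1) ✓  (c2,b2,s1)→cleaned(s1,b2) ✓  (c2,b3,s1)→cleaned(s1,b3) ✗  (c2,b4,s3)→cleaned(s3,b4) ✓  (c2,b5,s2)→cleaned(s2,b5) ✓  (c2,b5,s4)→cleaned(s4,b5) ✗  (c3,b2,s2)→cleaned(s2,b2) ✓  (c3,b4,s4)→cleaned(s4,b4) ✓  (c3,b6,s1)→cleaned(s1,b6) ✗  (c4,b2,s5)→cleaned(s5,b2) ✓  (c4,b4,s3)→cleaned(s3,b4) ✓  (c4,b6,s3)→cleaned(s3,b6) ✓  (c4,b6,s4)→cleaned(s4,b6) ✗  (c4,b6,s5)→cleaned(s5,b6) ✗  (c5,b1,s2)→cleaned(s2,b1) ✓
Counterexamples (restrictor triples failing the scope): 6.

6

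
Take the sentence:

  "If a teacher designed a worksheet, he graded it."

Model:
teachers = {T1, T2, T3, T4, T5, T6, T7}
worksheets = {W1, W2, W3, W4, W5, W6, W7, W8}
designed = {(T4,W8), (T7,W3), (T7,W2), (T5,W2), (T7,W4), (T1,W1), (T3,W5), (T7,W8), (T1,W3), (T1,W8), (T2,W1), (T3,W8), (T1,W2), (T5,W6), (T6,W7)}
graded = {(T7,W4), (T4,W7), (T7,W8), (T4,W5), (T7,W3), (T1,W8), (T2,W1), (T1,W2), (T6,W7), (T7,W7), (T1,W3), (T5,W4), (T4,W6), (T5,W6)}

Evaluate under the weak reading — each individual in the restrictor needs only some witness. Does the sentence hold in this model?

"it" takes "a worksheet" as antecedent — a donkey pronoun bound across the clause boundary.
Weak reading: every teacher t with some designed-worksheet has at least one designed-worksheet w such that graded(t,w).
Per teacher: T1:✓  T2:✓  T3:✗  T4:✗  T5:✓  T6:✓  T7:✓
T3 has no witness among its designed-worksheets.

False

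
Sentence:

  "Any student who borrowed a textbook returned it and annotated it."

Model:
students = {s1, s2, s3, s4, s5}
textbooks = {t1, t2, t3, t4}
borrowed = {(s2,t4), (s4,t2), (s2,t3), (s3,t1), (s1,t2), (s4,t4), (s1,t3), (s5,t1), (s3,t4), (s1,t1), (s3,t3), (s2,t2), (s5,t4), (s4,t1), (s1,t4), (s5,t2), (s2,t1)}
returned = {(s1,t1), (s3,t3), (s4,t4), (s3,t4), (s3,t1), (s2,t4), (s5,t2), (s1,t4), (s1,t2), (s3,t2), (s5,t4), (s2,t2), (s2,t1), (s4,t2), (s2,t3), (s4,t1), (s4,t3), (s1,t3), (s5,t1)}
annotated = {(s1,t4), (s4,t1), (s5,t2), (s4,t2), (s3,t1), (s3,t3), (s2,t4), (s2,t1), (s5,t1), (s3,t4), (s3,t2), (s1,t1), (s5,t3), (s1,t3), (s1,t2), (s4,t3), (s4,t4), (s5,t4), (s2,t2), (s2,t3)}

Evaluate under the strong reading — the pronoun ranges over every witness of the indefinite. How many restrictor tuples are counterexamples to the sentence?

0

"it" takes "a textbook" as antecedent — a donkey pronoun bound across the clause boundary.
Strong reading: for every (s,t) with borrowed(s,t), returned(s,t) ∧ annotated(s,t).
Restrictor pairs: (s1,t1) ✓  (s1,t2) ✓  (s1,t3) ✓  (s1,t4) ✓  (s2,t1) ✓  (s2,t2) ✓  (s2,t3) ✓  (s2,t4) ✓  (s3,t1) ✓  (s3,t3) ✓  (s3,t4) ✓  (s4,t1) ✓  (s4,t2) ✓  (s4,t4) ✓  (s5,t1) ✓  (s5,t2) ✓  (s5,t4) ✓
Counterexamples (restrictor pairs failing the scope): 0.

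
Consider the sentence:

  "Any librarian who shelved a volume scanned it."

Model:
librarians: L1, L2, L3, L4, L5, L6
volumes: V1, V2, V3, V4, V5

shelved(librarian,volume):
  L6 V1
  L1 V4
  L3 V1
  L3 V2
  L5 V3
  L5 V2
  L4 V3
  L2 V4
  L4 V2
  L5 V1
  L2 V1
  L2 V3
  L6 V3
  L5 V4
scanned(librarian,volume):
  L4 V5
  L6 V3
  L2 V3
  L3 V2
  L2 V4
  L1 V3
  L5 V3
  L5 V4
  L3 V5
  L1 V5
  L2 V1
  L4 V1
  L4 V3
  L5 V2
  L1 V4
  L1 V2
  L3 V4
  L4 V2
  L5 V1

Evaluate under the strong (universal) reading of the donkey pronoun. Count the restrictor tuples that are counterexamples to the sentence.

2

"it" takes "a volume" as antecedent — a donkey pronoun bound across the clause boundary.
Strong reading: for every (l,v) with shelved(l,v), scanned(l,v).
Restrictor pairs: (L1,V4) ✓  (L2,V1) ✓  (L2,V3) ✓  (L2,V4) ✓  (L3,V1) ✗  (L3,V2) ✓  (L4,V2) ✓  (L4,V3) ✓  (L5,V1) ✓  (L5,V2) ✓  (L5,V3) ✓  (L5,V4) ✓  (L6,V1) ✗  (L6,V3) ✓
Counterexamples (restrictor pairs failing the scope): 2.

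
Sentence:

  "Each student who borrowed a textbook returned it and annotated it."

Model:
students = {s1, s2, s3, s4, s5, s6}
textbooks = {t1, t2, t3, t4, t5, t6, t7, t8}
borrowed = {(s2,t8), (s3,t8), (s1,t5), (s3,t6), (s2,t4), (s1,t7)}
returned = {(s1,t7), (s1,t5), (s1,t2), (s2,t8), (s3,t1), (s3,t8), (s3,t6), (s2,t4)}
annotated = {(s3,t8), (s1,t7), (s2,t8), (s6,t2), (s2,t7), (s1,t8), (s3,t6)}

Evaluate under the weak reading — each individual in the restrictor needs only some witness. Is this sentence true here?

True

"it" takes "a textbook" as antecedent — a donkey pronoun bound across the clause boundary.
Weak reading: every student s with some borrowed-textbook has at least one borrowed-textbook t such that returned(s,t) ∧ annotated(s,t).
Per student: s1:✓  s2:✓  s3:✓
Every student in the restrictor has a witness.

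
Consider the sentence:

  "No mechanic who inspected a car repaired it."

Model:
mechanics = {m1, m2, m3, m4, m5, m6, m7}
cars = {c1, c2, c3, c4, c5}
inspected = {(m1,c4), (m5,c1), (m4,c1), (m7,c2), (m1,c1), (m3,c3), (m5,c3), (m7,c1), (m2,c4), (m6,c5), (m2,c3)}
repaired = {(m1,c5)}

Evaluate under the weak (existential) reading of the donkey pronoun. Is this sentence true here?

True

"it" takes "a car" as antecedent — a donkey pronoun bound across the clause boundary.
Truth condition: for no (m,c) with inspected(m,c) does repaired(m,c) hold.
Restrictor pairs — does the scope hold? (m1,c1):fails  (m1,c4):fails  (m2,c3):fails  (m2,c4):fails  (m3,c3):fails  (m4,c1):fails  (m5,c1):fails  (m5,c3):fails  (m6,c5):fails  (m7,c1):fails  (m7,c2):fails
Scope holds for no restrictor pair, so the sentence is true.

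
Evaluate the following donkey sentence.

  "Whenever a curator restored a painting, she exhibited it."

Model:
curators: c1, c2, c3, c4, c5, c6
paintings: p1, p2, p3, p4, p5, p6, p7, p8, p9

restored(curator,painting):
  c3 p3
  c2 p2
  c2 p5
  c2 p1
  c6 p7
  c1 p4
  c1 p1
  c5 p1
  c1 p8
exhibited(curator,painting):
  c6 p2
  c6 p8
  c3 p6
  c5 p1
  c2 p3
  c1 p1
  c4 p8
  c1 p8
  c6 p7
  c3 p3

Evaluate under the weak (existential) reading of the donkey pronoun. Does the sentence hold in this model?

False

"it" takes "a painting" as antecedent — a donkey pronoun bound across the clause boundary.
Weak reading: every curator c with some restored-painting has at least one restored-painting p such that exhibited(c,p).
Per curator: c1:✓  c2:✗  c3:✓  c5:✓  c6:✓
c2 has no witness among its restored-paintings.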